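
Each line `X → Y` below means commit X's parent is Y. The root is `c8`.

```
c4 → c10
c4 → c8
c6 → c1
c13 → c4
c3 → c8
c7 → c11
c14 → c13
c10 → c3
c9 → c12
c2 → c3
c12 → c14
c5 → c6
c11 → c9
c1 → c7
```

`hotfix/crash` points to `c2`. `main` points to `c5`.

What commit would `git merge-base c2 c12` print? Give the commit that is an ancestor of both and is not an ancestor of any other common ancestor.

Ancestors of c2: {c2, c3, c8}.
Ancestors of c12: {c10, c12, c13, c14, c3, c4, c8}.
Common ancestors: {c3, c8}.
Among these, c3 is not an ancestor of any other common ancestor — it is the merge base.

c3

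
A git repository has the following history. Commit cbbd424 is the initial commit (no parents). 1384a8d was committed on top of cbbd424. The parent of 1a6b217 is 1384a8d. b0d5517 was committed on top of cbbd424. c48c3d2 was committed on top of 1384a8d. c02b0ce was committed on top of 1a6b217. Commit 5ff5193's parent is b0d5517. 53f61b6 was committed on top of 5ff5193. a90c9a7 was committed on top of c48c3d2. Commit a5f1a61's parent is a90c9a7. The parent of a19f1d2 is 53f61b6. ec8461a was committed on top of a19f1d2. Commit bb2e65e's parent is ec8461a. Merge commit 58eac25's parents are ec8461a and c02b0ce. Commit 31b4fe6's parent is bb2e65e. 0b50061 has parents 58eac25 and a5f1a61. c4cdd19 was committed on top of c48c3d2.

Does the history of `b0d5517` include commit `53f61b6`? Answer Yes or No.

Ancestors of b0d5517: {b0d5517, cbbd424}.
53f61b6 is not in that set, so it is not an ancestor of b0d5517.

No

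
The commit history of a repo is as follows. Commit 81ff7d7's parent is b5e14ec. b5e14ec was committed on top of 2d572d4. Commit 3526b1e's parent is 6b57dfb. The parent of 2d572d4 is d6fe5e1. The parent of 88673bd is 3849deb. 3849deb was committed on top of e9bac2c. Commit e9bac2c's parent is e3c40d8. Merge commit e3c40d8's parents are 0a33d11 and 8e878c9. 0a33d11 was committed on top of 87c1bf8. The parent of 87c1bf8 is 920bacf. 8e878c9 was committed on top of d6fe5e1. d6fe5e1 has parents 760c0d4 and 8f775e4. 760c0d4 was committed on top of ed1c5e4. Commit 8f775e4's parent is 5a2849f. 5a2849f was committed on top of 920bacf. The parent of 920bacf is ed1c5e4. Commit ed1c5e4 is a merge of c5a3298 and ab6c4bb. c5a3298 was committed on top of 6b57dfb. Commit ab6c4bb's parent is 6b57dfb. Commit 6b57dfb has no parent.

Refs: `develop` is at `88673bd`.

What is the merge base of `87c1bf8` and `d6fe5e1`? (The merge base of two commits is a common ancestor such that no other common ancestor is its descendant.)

920bacf

Ancestors of 87c1bf8: {6b57dfb, 87c1bf8, 920bacf, ab6c4bb, c5a3298, ed1c5e4}.
Ancestors of d6fe5e1: {5a2849f, 6b57dfb, 760c0d4, 8f775e4, 920bacf, ab6c4bb, c5a3298, d6fe5e1, ed1c5e4}.
Common ancestors: {6b57dfb, 920bacf, ab6c4bb, c5a3298, ed1c5e4}.
Among these, 920bacf is not an ancestor of any other common ancestor — it is the merge base.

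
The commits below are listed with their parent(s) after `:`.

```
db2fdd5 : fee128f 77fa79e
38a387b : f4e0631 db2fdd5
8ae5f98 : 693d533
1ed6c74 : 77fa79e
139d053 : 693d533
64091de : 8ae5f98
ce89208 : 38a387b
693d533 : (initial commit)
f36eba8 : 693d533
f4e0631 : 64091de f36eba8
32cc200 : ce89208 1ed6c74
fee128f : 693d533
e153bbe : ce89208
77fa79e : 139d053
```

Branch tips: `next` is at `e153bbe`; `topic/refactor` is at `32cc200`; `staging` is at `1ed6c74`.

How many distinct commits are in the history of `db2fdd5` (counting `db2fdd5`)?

5

Walking parent pointers from db2fdd5: reachable set = {139d053, 693d533, 77fa79e, db2fdd5, fee128f}.
That is 5 commits.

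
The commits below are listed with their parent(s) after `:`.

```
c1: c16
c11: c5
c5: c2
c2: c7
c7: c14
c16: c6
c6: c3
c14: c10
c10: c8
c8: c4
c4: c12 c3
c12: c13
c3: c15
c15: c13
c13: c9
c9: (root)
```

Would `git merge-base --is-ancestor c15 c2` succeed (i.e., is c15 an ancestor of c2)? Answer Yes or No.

Yes

Ancestors of c2 (commits reachable by following parents): {c10, c12, c13, c14, c15, c2, c3, c4, c7, c8, c9}.
c15 is in that set, so it is an ancestor of c2.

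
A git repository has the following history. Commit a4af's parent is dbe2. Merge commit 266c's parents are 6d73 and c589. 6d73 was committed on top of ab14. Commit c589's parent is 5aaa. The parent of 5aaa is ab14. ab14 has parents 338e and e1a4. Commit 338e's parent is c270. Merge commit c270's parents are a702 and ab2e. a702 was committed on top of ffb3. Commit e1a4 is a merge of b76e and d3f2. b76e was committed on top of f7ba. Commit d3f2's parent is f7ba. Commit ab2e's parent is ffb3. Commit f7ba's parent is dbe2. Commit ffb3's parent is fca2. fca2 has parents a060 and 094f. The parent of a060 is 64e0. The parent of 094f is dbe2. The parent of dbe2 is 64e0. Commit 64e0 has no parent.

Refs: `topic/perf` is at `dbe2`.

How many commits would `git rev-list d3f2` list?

4

Walking parent pointers from d3f2: reachable set = {64e0, d3f2, dbe2, f7ba}.
That is 4 commits.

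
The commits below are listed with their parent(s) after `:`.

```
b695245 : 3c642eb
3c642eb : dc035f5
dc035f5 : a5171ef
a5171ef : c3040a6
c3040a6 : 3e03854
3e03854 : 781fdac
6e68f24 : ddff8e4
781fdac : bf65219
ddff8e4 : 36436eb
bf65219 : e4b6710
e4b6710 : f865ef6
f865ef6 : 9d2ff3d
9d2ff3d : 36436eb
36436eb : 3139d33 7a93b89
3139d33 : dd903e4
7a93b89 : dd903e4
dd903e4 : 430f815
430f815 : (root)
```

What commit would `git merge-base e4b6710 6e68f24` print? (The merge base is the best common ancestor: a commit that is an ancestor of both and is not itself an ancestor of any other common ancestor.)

36436eb

Ancestors of e4b6710: {3139d33, 36436eb, 430f815, 7a93b89, 9d2ff3d, dd903e4, e4b6710, f865ef6}.
Ancestors of 6e68f24: {3139d33, 36436eb, 430f815, 6e68f24, 7a93b89, dd903e4, ddff8e4}.
Common ancestors: {3139d33, 36436eb, 430f815, 7a93b89, dd903e4}.
Among these, 36436eb is not an ancestor of any other common ancestor — it is the merge base.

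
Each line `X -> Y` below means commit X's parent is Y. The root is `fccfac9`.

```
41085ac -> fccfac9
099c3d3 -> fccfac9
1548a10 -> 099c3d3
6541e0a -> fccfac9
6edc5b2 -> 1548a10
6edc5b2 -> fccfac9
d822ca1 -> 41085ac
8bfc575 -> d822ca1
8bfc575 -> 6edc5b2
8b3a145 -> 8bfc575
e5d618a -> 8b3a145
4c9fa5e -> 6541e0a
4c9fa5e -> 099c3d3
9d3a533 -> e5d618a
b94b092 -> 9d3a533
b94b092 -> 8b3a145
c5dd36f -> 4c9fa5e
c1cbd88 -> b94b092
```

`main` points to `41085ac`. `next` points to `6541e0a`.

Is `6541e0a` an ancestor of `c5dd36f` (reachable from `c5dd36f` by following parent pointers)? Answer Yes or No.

Yes

Ancestors of c5dd36f (commits reachable by following parents): {099c3d3, 4c9fa5e, 6541e0a, c5dd36f, fccfac9}.
6541e0a is in that set, so it is an ancestor of c5dd36f.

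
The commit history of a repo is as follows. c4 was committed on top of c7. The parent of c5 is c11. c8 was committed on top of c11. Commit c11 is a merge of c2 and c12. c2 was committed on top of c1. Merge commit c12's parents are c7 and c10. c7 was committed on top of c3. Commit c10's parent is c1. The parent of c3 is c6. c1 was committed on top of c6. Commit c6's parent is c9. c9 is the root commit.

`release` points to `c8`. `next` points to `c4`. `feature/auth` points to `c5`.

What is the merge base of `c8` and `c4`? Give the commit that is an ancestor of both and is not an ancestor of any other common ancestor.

Ancestors of c8: {c1, c10, c11, c12, c2, c3, c6, c7, c8, c9}.
Ancestors of c4: {c3, c4, c6, c7, c9}.
Common ancestors: {c3, c6, c7, c9}.
Among these, c7 is not an ancestor of any other common ancestor — it is the merge base.

c7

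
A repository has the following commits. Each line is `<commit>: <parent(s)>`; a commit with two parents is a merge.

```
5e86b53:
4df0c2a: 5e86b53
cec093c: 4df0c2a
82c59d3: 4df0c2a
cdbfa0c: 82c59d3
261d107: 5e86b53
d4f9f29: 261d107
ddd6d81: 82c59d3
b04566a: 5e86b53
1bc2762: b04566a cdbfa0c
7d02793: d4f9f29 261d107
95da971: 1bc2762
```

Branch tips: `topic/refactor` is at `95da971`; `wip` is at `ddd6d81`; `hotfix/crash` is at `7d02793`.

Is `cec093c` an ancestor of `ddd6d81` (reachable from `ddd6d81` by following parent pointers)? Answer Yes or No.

Ancestors of ddd6d81: {4df0c2a, 5e86b53, 82c59d3, ddd6d81}.
cec093c is not in that set, so it is not an ancestor of ddd6d81.

No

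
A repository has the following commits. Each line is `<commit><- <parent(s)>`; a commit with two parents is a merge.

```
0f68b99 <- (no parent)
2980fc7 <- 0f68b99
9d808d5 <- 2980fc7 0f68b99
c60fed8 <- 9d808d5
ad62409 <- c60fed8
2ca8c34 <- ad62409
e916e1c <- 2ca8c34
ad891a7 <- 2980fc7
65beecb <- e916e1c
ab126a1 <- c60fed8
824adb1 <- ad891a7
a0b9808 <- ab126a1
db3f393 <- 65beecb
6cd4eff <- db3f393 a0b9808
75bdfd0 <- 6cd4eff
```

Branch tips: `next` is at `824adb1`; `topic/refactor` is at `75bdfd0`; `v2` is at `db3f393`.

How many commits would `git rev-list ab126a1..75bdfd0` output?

8

Reachable from 75bdfd0: {0f68b99, 2980fc7, 2ca8c34, 65beecb, 6cd4eff, 75bdfd0, 9d808d5, a0b9808, ab126a1, ad62409, c60fed8, db3f393, e916e1c}.
Reachable from ab126a1: {0f68b99, 2980fc7, 9d808d5, ab126a1, c60fed8}.
In 75bdfd0's history but not ab126a1's: {2ca8c34, 65beecb, 6cd4eff, 75bdfd0, a0b9808, ad62409, db3f393, e916e1c} — 8 commits.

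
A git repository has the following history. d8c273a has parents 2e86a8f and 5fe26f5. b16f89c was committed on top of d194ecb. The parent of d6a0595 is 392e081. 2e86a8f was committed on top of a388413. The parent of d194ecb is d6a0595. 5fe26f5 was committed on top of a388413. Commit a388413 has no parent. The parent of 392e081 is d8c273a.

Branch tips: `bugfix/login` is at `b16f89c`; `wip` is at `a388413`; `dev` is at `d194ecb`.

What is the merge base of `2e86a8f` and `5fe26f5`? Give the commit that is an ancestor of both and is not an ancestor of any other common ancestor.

a388413

Ancestors of 2e86a8f: {2e86a8f, a388413}.
Ancestors of 5fe26f5: {5fe26f5, a388413}.
Common ancestors: {a388413}.
The only common ancestor is a388413, so it is the merge base.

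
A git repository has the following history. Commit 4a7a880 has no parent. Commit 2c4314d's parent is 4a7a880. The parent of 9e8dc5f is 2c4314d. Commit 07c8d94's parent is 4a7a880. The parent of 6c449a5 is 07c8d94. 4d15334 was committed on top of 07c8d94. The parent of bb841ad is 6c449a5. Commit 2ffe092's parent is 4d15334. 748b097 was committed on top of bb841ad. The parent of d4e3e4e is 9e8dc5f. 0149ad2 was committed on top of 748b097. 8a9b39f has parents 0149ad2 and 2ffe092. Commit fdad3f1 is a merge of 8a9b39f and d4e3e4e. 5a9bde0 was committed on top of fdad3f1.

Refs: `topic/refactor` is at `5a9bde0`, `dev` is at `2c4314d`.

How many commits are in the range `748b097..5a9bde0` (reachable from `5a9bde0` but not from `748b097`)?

9

Reachable from 5a9bde0: {0149ad2, 07c8d94, 2c4314d, 2ffe092, 4a7a880, 4d15334, 5a9bde0, 6c449a5, 748b097, 8a9b39f, 9e8dc5f, bb841ad, d4e3e4e, fdad3f1}.
Reachable from 748b097: {07c8d94, 4a7a880, 6c449a5, 748b097, bb841ad}.
In 5a9bde0's history but not 748b097's: {0149ad2, 2c4314d, 2ffe092, 4d15334, 5a9bde0, 8a9b39f, 9e8dc5f, d4e3e4e, fdad3f1} — 9 commits.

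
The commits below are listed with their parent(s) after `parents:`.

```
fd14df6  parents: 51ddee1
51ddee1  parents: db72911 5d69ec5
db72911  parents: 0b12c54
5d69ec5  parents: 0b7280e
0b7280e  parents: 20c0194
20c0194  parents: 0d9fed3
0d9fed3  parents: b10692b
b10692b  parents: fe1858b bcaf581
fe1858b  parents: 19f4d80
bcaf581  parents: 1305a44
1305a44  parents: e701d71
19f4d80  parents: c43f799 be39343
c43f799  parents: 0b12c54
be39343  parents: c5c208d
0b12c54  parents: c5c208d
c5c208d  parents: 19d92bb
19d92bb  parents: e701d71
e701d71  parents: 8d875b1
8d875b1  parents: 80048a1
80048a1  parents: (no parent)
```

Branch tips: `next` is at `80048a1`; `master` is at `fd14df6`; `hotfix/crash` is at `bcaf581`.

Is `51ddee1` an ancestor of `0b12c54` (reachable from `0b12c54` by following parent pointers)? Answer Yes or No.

No

Ancestors of 0b12c54: {0b12c54, 19d92bb, 80048a1, 8d875b1, c5c208d, e701d71}.
51ddee1 is not in that set, so it is not an ancestor of 0b12c54.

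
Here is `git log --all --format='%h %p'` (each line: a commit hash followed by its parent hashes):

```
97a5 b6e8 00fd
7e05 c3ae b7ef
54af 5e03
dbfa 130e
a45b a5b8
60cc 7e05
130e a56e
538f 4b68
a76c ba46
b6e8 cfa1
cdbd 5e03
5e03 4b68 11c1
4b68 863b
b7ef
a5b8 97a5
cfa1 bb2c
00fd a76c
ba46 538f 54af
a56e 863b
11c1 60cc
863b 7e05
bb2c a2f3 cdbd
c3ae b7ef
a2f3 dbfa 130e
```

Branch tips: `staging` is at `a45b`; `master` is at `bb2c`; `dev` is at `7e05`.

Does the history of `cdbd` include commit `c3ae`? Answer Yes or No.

Yes

Ancestors of cdbd (commits reachable by following parents): {11c1, 4b68, 5e03, 60cc, 7e05, 863b, b7ef, c3ae, cdbd}.
c3ae is in that set, so it is an ancestor of cdbd.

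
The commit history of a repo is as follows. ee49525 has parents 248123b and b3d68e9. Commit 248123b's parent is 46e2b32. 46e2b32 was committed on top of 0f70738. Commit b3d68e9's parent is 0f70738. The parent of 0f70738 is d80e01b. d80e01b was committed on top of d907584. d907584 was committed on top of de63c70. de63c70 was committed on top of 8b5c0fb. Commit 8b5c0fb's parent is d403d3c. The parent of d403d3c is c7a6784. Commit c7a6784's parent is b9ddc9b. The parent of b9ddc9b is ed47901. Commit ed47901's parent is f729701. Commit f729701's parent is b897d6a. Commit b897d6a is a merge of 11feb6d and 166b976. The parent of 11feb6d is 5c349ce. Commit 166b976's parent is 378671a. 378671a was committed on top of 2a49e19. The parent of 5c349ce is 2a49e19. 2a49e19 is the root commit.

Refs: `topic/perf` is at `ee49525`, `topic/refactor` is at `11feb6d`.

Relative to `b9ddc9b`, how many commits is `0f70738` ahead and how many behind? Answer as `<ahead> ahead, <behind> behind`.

7 ahead, 0 behind

Reachable from 0f70738: {0f70738, 11feb6d, 166b976, 2a49e19, 378671a, 5c349ce, 8b5c0fb, b897d6a, b9ddc9b, c7a6784, d403d3c, d80e01b, d907584, de63c70, ed47901, f729701}.
Reachable from b9ddc9b: {11feb6d, 166b976, 2a49e19, 378671a, 5c349ce, b897d6a, b9ddc9b, ed47901, f729701}.
Only in 0f70738's history (ahead): {0f70738, 8b5c0fb, c7a6784, d403d3c, d80e01b, d907584, de63c70} — 7.
Only in b9ddc9b's history (behind): {} — 0.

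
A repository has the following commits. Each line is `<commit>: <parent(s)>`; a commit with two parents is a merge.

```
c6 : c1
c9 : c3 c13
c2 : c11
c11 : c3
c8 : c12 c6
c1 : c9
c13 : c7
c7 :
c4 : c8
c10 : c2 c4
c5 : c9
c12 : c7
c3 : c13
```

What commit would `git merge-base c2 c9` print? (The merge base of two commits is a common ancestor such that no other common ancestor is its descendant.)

c3

Ancestors of c2: {c11, c13, c2, c3, c7}.
Ancestors of c9: {c13, c3, c7, c9}.
Common ancestors: {c13, c3, c7}.
Among these, c3 is not an ancestor of any other common ancestor — it is the merge base.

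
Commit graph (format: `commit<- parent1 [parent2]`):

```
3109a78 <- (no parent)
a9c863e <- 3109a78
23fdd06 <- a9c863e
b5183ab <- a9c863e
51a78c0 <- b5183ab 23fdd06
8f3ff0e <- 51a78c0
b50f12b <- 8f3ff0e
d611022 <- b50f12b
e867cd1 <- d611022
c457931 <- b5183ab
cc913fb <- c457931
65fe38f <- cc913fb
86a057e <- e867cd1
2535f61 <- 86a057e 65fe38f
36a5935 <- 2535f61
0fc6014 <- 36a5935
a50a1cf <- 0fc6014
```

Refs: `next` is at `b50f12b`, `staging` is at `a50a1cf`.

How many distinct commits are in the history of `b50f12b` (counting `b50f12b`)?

7

Walking parent pointers from b50f12b: reachable set = {23fdd06, 3109a78, 51a78c0, 8f3ff0e, a9c863e, b50f12b, b5183ab}.
That is 7 commits.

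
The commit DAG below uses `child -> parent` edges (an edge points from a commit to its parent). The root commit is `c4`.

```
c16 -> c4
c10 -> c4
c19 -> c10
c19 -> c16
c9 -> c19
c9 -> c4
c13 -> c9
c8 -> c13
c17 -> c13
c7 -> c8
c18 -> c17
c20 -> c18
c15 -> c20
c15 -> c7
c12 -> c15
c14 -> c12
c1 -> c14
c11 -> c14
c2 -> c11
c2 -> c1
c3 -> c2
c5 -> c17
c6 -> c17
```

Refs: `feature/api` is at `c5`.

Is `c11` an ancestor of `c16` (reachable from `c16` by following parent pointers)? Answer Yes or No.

No

Ancestors of c16: {c16, c4}.
c11 is not in that set, so it is not an ancestor of c16.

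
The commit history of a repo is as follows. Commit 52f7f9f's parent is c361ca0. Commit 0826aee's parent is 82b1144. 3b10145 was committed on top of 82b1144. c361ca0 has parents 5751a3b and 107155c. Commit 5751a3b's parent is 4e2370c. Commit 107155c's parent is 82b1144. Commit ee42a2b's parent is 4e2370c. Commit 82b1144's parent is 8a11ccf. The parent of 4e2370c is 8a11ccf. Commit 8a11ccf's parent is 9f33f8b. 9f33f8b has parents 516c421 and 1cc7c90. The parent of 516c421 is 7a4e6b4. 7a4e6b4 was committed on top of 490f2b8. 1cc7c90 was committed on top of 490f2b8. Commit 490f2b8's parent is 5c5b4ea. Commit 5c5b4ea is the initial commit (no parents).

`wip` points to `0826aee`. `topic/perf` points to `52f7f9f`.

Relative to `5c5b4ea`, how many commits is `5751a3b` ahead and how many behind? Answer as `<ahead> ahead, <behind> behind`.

Reachable from 5751a3b: {1cc7c90, 490f2b8, 4e2370c, 516c421, 5751a3b, 5c5b4ea, 7a4e6b4, 8a11ccf, 9f33f8b}.
Reachable from 5c5b4ea: {5c5b4ea}.
Only in 5751a3b's history (ahead): {1cc7c90, 490f2b8, 4e2370c, 516c421, 5751a3b, 7a4e6b4, 8a11ccf, 9f33f8b} — 8.
Only in 5c5b4ea's history (behind): {} — 0.

8 ahead, 0 behind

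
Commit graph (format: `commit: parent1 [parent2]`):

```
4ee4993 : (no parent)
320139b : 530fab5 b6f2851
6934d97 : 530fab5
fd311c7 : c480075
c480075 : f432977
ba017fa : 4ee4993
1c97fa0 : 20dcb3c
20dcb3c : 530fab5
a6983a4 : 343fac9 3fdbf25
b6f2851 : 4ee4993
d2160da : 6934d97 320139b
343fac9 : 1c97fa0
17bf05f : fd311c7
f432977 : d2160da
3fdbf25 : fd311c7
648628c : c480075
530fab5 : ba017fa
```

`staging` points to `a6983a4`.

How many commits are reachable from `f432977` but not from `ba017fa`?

6

Reachable from f432977: {320139b, 4ee4993, 530fab5, 6934d97, b6f2851, ba017fa, d2160da, f432977}.
Reachable from ba017fa: {4ee4993, ba017fa}.
In f432977's history but not ba017fa's: {320139b, 530fab5, 6934d97, b6f2851, d2160da, f432977} — 6 commits.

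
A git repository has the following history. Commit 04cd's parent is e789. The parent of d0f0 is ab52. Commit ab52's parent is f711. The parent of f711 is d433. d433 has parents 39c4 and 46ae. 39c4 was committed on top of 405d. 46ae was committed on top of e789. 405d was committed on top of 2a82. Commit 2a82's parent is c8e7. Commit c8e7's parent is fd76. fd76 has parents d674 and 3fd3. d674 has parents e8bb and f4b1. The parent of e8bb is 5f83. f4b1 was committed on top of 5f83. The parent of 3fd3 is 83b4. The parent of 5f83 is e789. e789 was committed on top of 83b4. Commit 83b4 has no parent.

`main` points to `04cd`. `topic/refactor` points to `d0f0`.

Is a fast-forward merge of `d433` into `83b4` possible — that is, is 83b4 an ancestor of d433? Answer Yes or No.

Yes

A fast-forward from 83b4 to d433 is possible iff 83b4 is an ancestor of d433.
Ancestors of d433: {2a82, 39c4, 3fd3, 405d, 46ae, 5f83, 83b4, c8e7, d433, d674, e789, e8bb, f4b1, fd76}.
83b4 is among them, so fast-forward is possible.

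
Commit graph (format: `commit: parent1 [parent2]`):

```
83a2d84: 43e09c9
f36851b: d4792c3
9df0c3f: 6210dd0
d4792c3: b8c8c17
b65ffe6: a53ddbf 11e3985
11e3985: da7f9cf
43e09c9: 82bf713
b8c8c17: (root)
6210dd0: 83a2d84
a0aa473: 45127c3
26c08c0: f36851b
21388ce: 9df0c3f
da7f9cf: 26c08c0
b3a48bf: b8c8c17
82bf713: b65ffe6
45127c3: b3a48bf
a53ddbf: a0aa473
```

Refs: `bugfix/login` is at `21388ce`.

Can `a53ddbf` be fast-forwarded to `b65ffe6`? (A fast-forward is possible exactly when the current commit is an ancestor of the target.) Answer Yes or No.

A fast-forward from a53ddbf to b65ffe6 is possible iff a53ddbf is an ancestor of b65ffe6.
Ancestors of b65ffe6: {11e3985, 26c08c0, 45127c3, a0aa473, a53ddbf, b3a48bf, b65ffe6, b8c8c17, d4792c3, da7f9cf, f36851b}.
a53ddbf is among them, so fast-forward is possible.

Yes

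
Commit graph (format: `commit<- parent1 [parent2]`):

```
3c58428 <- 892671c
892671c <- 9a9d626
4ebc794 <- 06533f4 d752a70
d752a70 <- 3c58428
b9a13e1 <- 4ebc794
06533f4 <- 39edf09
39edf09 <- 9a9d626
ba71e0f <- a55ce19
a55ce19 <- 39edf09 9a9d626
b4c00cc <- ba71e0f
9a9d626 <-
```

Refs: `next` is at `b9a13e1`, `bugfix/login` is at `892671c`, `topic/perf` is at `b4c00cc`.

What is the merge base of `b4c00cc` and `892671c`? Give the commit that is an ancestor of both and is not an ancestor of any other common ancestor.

Ancestors of b4c00cc: {39edf09, 9a9d626, a55ce19, b4c00cc, ba71e0f}.
Ancestors of 892671c: {892671c, 9a9d626}.
Common ancestors: {9a9d626}.
The only common ancestor is 9a9d626, so it is the merge base.

9a9d626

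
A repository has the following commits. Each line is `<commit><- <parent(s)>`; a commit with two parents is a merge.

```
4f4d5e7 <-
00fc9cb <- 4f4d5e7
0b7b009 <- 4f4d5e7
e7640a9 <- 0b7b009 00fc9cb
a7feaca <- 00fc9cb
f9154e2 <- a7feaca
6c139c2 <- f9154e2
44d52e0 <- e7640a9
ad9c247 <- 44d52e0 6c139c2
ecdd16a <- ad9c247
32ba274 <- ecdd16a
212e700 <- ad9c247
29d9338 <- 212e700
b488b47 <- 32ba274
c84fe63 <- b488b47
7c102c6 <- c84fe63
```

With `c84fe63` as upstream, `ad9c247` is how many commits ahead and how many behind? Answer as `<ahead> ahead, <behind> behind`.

Reachable from ad9c247: {00fc9cb, 0b7b009, 44d52e0, 4f4d5e7, 6c139c2, a7feaca, ad9c247, e7640a9, f9154e2}.
Reachable from c84fe63: {00fc9cb, 0b7b009, 32ba274, 44d52e0, 4f4d5e7, 6c139c2, a7feaca, ad9c247, b488b47, c84fe63, e7640a9, ecdd16a, f9154e2}.
Only in ad9c247's history (ahead): {} — 0.
Only in c84fe63's history (behind): {32ba274, b488b47, c84fe63, ecdd16a} — 4.

0 ahead, 4 behind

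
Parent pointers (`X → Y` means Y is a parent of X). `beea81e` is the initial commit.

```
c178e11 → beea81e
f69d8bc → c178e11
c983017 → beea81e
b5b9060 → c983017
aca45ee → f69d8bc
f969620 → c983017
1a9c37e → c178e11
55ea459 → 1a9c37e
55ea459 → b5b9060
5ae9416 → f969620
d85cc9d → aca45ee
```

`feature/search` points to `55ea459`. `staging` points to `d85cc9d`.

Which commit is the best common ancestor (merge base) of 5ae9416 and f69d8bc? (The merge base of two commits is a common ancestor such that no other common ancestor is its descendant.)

Ancestors of 5ae9416: {5ae9416, beea81e, c983017, f969620}.
Ancestors of f69d8bc: {beea81e, c178e11, f69d8bc}.
Common ancestors: {beea81e}.
The only common ancestor is beea81e, so it is the merge base.

beea81e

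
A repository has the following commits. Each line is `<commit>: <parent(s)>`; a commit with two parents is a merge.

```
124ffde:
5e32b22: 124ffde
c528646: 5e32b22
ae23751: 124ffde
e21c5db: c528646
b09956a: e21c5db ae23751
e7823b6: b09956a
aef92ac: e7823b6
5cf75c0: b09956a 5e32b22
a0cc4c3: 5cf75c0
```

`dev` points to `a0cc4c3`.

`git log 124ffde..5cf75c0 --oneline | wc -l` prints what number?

Reachable from 5cf75c0: {124ffde, 5cf75c0, 5e32b22, ae23751, b09956a, c528646, e21c5db}.
Reachable from 124ffde: {124ffde}.
In 5cf75c0's history but not 124ffde's: {5cf75c0, 5e32b22, ae23751, b09956a, c528646, e21c5db} — 6 commits.

6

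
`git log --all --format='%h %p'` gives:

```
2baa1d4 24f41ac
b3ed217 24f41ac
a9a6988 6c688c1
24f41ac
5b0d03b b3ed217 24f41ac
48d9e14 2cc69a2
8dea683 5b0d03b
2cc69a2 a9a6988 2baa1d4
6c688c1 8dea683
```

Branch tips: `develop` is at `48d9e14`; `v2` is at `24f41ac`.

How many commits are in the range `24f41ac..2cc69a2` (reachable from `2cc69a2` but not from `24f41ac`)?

Reachable from 2cc69a2: {24f41ac, 2baa1d4, 2cc69a2, 5b0d03b, 6c688c1, 8dea683, a9a6988, b3ed217}.
Reachable from 24f41ac: {24f41ac}.
In 2cc69a2's history but not 24f41ac's: {2baa1d4, 2cc69a2, 5b0d03b, 6c688c1, 8dea683, a9a6988, b3ed217} — 7 commits.

7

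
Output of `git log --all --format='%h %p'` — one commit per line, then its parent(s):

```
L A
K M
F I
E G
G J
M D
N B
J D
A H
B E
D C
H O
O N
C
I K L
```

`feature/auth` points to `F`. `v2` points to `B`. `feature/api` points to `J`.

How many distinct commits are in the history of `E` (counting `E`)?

Walking parent pointers from E: reachable set = {C, D, E, G, J}.
That is 5 commits.

5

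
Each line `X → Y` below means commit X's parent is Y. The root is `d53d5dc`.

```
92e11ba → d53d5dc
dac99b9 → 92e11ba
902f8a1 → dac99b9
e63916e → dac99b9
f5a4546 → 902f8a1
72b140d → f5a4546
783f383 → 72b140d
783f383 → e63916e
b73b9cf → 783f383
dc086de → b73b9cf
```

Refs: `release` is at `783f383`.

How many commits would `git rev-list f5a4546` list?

5

Walking parent pointers from f5a4546: reachable set = {902f8a1, 92e11ba, d53d5dc, dac99b9, f5a4546}.
That is 5 commits.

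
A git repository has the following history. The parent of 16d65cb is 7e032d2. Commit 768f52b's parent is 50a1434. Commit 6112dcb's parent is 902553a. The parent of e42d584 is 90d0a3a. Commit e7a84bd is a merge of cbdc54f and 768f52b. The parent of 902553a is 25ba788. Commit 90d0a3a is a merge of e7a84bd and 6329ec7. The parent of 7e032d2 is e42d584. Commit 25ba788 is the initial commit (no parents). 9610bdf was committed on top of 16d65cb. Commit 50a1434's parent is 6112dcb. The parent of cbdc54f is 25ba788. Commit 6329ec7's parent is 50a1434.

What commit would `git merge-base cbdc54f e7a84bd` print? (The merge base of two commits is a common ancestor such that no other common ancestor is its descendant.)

cbdc54f

Ancestors of cbdc54f: {25ba788, cbdc54f}.
Ancestors of e7a84bd: {25ba788, 50a1434, 6112dcb, 768f52b, 902553a, cbdc54f, e7a84bd}.
Common ancestors: {25ba788, cbdc54f}.
Among these, cbdc54f is not an ancestor of any other common ancestor — it is the merge base.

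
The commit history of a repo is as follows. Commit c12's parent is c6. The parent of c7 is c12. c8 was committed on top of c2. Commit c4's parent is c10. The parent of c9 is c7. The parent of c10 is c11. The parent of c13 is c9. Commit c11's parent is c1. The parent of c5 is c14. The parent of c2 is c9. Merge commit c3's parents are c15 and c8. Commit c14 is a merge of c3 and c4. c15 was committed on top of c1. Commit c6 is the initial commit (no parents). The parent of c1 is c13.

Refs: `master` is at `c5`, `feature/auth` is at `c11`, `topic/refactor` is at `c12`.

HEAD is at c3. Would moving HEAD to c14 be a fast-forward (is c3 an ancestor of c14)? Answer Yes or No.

Yes

A fast-forward from c3 to c14 is possible iff c3 is an ancestor of c14.
Ancestors of c14: {c1, c10, c11, c12, c13, c14, c15, c2, c3, c4, c6, c7, c8, c9}.
c3 is among them, so fast-forward is possible.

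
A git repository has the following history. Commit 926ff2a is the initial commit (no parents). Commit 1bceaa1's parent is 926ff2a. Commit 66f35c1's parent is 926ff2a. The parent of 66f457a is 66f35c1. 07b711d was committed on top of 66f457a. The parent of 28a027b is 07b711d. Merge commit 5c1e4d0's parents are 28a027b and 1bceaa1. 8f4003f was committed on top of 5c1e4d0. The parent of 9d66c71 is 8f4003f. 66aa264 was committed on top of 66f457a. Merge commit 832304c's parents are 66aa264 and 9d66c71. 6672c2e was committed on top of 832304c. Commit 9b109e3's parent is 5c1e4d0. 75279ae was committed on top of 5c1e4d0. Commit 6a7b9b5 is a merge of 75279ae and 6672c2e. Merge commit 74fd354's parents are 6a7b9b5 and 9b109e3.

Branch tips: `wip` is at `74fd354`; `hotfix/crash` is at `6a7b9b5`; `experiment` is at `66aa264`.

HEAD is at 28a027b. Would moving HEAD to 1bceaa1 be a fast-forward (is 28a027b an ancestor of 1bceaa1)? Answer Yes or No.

No

A fast-forward from 28a027b to 1bceaa1 is possible iff 28a027b is an ancestor of 1bceaa1.
Ancestors of 1bceaa1: {1bceaa1, 926ff2a}.
28a027b is not among them, so fast-forward is not possible.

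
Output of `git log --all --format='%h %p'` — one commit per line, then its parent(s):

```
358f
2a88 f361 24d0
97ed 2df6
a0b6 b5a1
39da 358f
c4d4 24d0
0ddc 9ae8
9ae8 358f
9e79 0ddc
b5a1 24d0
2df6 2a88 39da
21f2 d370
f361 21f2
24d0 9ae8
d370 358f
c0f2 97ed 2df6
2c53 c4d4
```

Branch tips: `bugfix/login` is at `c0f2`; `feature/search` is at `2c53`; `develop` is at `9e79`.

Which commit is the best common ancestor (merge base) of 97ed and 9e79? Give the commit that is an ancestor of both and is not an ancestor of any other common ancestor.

9ae8

Ancestors of 97ed: {21f2, 24d0, 2a88, 2df6, 358f, 39da, 97ed, 9ae8, d370, f361}.
Ancestors of 9e79: {0ddc, 358f, 9ae8, 9e79}.
Common ancestors: {358f, 9ae8}.
Among these, 9ae8 is not an ancestor of any other common ancestor — it is the merge base.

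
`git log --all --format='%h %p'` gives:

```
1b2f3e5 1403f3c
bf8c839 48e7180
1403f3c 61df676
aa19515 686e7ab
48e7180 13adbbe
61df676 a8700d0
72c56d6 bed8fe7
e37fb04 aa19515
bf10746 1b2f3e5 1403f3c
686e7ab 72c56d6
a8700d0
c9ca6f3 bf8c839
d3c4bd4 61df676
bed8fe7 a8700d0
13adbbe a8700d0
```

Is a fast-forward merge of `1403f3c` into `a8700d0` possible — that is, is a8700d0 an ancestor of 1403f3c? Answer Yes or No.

A fast-forward from a8700d0 to 1403f3c is possible iff a8700d0 is an ancestor of 1403f3c.
Ancestors of 1403f3c: {1403f3c, 61df676, a8700d0}.
a8700d0 is among them, so fast-forward is possible.

Yes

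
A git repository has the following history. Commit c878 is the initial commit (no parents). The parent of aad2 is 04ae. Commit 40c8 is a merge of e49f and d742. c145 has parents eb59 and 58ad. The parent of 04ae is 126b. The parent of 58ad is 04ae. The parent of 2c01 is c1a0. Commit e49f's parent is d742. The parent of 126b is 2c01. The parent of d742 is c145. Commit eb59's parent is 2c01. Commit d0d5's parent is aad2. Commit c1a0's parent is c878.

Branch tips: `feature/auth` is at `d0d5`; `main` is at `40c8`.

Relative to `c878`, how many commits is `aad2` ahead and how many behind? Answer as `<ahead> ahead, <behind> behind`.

5 ahead, 0 behind

Reachable from aad2: {04ae, 126b, 2c01, aad2, c1a0, c878}.
Reachable from c878: {c878}.
Only in aad2's history (ahead): {04ae, 126b, 2c01, aad2, c1a0} — 5.
Only in c878's history (behind): {} — 0.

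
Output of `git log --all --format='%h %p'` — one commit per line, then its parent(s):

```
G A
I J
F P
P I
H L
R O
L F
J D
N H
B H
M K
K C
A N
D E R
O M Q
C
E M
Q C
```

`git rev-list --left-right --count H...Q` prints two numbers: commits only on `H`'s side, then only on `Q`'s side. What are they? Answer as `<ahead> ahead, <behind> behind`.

12 ahead, 0 behind

Reachable from H: {C, D, E, F, H, I, J, K, L, M, O, P, Q, R}.
Reachable from Q: {C, Q}.
Only in H's history (ahead): {D, E, F, H, I, J, K, L, M, O, P, R} — 12.
Only in Q's history (behind): {} — 0.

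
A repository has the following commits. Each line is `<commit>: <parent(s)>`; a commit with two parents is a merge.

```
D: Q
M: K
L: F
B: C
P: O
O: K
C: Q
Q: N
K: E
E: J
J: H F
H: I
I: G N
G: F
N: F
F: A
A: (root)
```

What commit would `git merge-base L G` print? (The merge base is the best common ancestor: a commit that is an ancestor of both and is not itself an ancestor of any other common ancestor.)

F

Ancestors of L: {A, F, L}.
Ancestors of G: {A, F, G}.
Common ancestors: {A, F}.
Among these, F is not an ancestor of any other common ancestor — it is the merge base.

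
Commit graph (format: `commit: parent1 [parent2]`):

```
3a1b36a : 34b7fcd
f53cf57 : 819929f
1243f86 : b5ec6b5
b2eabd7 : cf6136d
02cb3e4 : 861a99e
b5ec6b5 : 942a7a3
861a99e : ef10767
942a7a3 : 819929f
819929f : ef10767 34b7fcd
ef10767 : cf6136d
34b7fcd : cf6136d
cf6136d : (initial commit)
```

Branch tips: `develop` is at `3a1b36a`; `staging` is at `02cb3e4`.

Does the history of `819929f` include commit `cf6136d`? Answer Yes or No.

Ancestors of 819929f (commits reachable by following parents): {34b7fcd, 819929f, cf6136d, ef10767}.
cf6136d is in that set, so it is an ancestor of 819929f.

Yes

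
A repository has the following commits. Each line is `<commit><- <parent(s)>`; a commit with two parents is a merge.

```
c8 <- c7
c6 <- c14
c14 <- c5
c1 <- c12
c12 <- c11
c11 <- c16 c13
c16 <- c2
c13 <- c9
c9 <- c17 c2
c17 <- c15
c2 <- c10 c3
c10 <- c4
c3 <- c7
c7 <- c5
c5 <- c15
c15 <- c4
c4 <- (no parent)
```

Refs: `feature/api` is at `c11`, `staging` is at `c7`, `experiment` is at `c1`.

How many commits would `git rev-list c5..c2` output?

Reachable from c2: {c10, c15, c2, c3, c4, c5, c7}.
Reachable from c5: {c15, c4, c5}.
In c2's history but not c5's: {c10, c2, c3, c7} — 4 commits.

4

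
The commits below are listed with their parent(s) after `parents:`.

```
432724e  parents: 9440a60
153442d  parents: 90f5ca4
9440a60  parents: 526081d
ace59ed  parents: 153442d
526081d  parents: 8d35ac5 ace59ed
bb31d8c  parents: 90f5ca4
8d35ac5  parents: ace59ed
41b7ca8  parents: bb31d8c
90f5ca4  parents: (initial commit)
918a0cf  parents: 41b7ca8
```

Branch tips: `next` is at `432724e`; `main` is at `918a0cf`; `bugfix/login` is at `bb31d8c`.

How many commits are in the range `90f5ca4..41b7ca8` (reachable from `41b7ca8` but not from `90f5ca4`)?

Reachable from 41b7ca8: {41b7ca8, 90f5ca4, bb31d8c}.
Reachable from 90f5ca4: {90f5ca4}.
In 41b7ca8's history but not 90f5ca4's: {41b7ca8, bb31d8c} — 2 commits.

2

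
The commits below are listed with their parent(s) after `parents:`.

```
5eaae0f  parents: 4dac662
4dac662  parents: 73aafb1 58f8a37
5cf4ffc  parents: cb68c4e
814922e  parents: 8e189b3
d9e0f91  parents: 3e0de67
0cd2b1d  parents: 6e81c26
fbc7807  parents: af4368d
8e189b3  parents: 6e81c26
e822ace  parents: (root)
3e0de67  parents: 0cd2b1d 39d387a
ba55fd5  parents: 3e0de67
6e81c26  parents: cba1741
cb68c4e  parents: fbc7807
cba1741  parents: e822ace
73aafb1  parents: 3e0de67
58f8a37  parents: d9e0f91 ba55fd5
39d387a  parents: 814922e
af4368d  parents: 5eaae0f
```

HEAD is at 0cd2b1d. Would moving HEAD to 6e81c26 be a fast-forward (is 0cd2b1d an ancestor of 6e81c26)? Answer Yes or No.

A fast-forward from 0cd2b1d to 6e81c26 is possible iff 0cd2b1d is an ancestor of 6e81c26.
Ancestors of 6e81c26: {6e81c26, cba1741, e822ace}.
0cd2b1d is not among them, so fast-forward is not possible.

No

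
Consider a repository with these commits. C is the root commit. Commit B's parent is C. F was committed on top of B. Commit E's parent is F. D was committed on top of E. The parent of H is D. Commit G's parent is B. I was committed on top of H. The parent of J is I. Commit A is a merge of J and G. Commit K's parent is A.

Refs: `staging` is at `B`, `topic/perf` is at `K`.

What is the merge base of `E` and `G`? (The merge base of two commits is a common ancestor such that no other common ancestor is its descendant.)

B

Ancestors of E: {B, C, E, F}.
Ancestors of G: {B, C, G}.
Common ancestors: {B, C}.
Among these, B is not an ancestor of any other common ancestor — it is the merge base.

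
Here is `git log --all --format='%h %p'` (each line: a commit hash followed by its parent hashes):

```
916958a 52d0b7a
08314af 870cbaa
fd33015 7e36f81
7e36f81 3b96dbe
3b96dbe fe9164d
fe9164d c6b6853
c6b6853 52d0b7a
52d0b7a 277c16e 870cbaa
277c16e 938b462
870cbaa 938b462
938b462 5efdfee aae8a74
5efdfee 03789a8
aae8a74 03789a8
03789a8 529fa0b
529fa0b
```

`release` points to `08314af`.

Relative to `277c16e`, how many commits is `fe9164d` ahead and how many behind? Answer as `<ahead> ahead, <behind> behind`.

4 ahead, 0 behind

Reachable from fe9164d: {03789a8, 277c16e, 529fa0b, 52d0b7a, 5efdfee, 870cbaa, 938b462, aae8a74, c6b6853, fe9164d}.
Reachable from 277c16e: {03789a8, 277c16e, 529fa0b, 5efdfee, 938b462, aae8a74}.
Only in fe9164d's history (ahead): {52d0b7a, 870cbaa, c6b6853, fe9164d} — 4.
Only in 277c16e's history (behind): {} — 0.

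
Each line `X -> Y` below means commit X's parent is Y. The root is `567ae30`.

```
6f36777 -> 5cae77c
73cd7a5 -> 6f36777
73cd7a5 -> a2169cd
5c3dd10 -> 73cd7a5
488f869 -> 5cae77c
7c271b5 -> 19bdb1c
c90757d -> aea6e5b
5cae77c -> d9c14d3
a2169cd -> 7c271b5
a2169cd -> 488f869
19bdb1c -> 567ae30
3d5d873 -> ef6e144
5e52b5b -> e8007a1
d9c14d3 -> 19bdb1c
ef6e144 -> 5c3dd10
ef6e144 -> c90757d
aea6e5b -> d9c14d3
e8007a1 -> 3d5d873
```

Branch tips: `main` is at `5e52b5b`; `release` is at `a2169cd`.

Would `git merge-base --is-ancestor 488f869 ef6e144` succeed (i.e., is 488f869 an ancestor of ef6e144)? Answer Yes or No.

Ancestors of ef6e144 (commits reachable by following parents): {19bdb1c, 488f869, 567ae30, 5c3dd10, 5cae77c, 6f36777, 73cd7a5, 7c271b5, a2169cd, aea6e5b, c90757d, d9c14d3, ef6e144}.
488f869 is in that set, so it is an ancestor of ef6e144.

Yes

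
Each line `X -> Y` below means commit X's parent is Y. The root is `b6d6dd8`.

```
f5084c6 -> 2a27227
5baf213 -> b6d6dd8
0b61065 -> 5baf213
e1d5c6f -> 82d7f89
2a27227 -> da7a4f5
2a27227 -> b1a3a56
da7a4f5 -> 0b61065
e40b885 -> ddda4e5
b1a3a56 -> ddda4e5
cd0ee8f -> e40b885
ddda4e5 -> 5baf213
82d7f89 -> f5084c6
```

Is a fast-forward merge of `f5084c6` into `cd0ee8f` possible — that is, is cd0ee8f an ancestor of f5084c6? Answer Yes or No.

A fast-forward from cd0ee8f to f5084c6 is possible iff cd0ee8f is an ancestor of f5084c6.
Ancestors of f5084c6: {0b61065, 2a27227, 5baf213, b1a3a56, b6d6dd8, da7a4f5, ddda4e5, f5084c6}.
cd0ee8f is not among them, so fast-forward is not possible.

No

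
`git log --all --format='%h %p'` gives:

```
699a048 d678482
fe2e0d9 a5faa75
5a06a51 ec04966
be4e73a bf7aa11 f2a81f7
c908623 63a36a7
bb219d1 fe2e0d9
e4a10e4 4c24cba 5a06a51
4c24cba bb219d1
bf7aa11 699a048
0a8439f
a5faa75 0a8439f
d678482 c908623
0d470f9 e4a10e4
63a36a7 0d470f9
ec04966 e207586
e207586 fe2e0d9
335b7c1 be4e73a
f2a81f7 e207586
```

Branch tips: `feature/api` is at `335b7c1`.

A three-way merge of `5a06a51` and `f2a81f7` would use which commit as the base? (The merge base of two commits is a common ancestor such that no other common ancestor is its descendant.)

Ancestors of 5a06a51: {0a8439f, 5a06a51, a5faa75, e207586, ec04966, fe2e0d9}.
Ancestors of f2a81f7: {0a8439f, a5faa75, e207586, f2a81f7, fe2e0d9}.
Common ancestors: {0a8439f, a5faa75, e207586, fe2e0d9}.
Among these, e207586 is not an ancestor of any other common ancestor — it is the merge base.

e207586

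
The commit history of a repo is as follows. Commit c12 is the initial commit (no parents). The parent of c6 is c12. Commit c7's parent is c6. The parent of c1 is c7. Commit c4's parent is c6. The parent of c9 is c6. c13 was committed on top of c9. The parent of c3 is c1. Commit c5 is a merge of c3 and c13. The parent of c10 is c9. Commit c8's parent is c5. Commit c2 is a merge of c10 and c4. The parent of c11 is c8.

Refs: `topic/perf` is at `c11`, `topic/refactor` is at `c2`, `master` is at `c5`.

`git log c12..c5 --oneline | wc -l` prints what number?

7

Reachable from c5: {c1, c12, c13, c3, c5, c6, c7, c9}.
Reachable from c12: {c12}.
In c5's history but not c12's: {c1, c13, c3, c5, c6, c7, c9} — 7 commits.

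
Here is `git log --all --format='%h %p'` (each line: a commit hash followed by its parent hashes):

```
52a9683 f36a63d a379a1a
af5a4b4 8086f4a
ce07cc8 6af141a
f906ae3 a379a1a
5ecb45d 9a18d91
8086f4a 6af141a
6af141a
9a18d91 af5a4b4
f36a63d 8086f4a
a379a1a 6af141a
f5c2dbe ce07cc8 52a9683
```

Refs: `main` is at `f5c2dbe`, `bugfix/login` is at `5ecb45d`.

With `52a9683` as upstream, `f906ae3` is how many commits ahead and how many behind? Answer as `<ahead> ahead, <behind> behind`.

Reachable from f906ae3: {6af141a, a379a1a, f906ae3}.
Reachable from 52a9683: {52a9683, 6af141a, 8086f4a, a379a1a, f36a63d}.
Only in f906ae3's history (ahead): {f906ae3} — 1.
Only in 52a9683's history (behind): {52a9683, 8086f4a, f36a63d} — 3.

1 ahead, 3 behind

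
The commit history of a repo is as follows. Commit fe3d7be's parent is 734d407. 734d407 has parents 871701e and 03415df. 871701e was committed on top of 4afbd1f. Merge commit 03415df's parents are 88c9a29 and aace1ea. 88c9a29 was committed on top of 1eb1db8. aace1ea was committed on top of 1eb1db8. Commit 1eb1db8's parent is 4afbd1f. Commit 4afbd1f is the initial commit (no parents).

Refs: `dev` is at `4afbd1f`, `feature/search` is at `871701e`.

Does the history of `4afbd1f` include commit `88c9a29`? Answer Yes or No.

Ancestors of 4afbd1f: {4afbd1f}.
88c9a29 is not in that set, so it is not an ancestor of 4afbd1f.

No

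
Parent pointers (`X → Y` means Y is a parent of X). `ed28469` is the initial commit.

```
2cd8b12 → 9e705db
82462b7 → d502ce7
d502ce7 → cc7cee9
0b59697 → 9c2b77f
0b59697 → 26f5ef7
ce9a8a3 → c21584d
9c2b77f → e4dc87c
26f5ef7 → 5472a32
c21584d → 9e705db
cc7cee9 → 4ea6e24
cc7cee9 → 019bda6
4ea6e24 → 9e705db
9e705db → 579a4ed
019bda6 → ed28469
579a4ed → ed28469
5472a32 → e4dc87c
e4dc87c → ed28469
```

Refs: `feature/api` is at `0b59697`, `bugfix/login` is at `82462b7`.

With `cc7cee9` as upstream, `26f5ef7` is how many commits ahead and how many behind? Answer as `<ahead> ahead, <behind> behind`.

Reachable from 26f5ef7: {26f5ef7, 5472a32, e4dc87c, ed28469}.
Reachable from cc7cee9: {019bda6, 4ea6e24, 579a4ed, 9e705db, cc7cee9, ed28469}.
Only in 26f5ef7's history (ahead): {26f5ef7, 5472a32, e4dc87c} — 3.
Only in cc7cee9's history (behind): {019bda6, 4ea6e24, 579a4ed, 9e705db, cc7cee9} — 5.

3 ahead, 5 behind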